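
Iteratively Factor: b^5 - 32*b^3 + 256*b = (b - 4)*(b^4 + 4*b^3 - 16*b^2 - 64*b) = b*(b - 4)*(b^3 + 4*b^2 - 16*b - 64) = b*(b - 4)*(b + 4)*(b^2 - 16) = b*(b - 4)^2*(b + 4)*(b + 4)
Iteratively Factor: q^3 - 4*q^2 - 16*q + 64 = (q + 4)*(q^2 - 8*q + 16) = (q - 4)*(q + 4)*(q - 4)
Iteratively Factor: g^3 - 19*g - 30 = (g + 3)*(g^2 - 3*g - 10) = (g - 5)*(g + 3)*(g + 2)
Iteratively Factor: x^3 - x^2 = (x)*(x^2 - x) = x*(x - 1)*(x)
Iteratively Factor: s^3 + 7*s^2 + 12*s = (s + 3)*(s^2 + 4*s) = s*(s + 3)*(s + 4)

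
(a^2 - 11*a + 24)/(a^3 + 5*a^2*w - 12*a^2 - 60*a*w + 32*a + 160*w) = (a - 3)/(a^2 + 5*a*w - 4*a - 20*w)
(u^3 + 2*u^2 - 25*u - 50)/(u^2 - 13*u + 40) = (u^2 + 7*u + 10)/(u - 8)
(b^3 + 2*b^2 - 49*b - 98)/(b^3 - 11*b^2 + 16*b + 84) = (b + 7)/(b - 6)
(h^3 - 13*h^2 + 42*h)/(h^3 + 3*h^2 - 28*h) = (h^2 - 13*h + 42)/(h^2 + 3*h - 28)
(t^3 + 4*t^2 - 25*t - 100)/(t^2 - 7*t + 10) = (t^2 + 9*t + 20)/(t - 2)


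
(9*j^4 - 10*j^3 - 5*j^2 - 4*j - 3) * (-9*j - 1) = -81*j^5 + 81*j^4 + 55*j^3 + 41*j^2 + 31*j + 3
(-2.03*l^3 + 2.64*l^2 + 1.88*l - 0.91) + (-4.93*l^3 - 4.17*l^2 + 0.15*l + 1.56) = -6.96*l^3 - 1.53*l^2 + 2.03*l + 0.65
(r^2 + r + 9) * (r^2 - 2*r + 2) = r^4 - r^3 + 9*r^2 - 16*r + 18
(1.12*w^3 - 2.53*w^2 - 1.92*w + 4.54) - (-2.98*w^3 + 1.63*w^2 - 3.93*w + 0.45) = 4.1*w^3 - 4.16*w^2 + 2.01*w + 4.09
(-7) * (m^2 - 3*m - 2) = -7*m^2 + 21*m + 14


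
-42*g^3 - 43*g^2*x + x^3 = (-7*g + x)*(g + x)*(6*g + x)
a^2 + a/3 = a*(a + 1/3)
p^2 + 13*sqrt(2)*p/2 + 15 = (p + 3*sqrt(2)/2)*(p + 5*sqrt(2))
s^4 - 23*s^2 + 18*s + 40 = (s - 4)*(s - 2)*(s + 1)*(s + 5)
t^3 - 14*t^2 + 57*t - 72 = (t - 8)*(t - 3)^2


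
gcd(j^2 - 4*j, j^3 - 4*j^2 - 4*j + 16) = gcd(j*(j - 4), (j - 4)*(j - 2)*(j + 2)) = j - 4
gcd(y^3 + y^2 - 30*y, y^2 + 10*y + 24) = y + 6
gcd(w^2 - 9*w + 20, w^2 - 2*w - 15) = w - 5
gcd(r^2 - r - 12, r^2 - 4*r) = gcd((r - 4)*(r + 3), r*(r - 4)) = r - 4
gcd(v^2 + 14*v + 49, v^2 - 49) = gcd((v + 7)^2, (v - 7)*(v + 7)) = v + 7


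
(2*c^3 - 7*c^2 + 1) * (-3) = -6*c^3 + 21*c^2 - 3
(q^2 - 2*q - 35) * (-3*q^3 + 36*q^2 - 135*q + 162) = -3*q^5 + 42*q^4 - 102*q^3 - 828*q^2 + 4401*q - 5670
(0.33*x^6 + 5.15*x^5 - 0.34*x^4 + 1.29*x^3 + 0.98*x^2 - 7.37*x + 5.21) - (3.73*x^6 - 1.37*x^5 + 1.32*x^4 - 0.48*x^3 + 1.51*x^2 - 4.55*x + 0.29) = -3.4*x^6 + 6.52*x^5 - 1.66*x^4 + 1.77*x^3 - 0.53*x^2 - 2.82*x + 4.92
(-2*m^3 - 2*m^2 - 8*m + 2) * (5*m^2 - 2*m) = -10*m^5 - 6*m^4 - 36*m^3 + 26*m^2 - 4*m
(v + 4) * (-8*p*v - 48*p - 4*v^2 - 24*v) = -8*p*v^2 - 80*p*v - 192*p - 4*v^3 - 40*v^2 - 96*v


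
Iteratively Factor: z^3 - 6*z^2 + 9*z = (z)*(z^2 - 6*z + 9) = z*(z - 3)*(z - 3)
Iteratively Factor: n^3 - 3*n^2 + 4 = (n + 1)*(n^2 - 4*n + 4) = (n - 2)*(n + 1)*(n - 2)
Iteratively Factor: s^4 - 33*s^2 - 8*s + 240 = (s - 5)*(s^3 + 5*s^2 - 8*s - 48) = (s - 5)*(s - 3)*(s^2 + 8*s + 16) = (s - 5)*(s - 3)*(s + 4)*(s + 4)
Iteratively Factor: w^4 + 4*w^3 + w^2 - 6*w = (w)*(w^3 + 4*w^2 + w - 6) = w*(w + 3)*(w^2 + w - 2) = w*(w - 1)*(w + 3)*(w + 2)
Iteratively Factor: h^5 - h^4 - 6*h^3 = (h - 3)*(h^4 + 2*h^3) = h*(h - 3)*(h^3 + 2*h^2) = h^2*(h - 3)*(h^2 + 2*h) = h^2*(h - 3)*(h + 2)*(h)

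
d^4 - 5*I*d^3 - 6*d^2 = d^2*(d - 3*I)*(d - 2*I)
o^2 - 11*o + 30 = (o - 6)*(o - 5)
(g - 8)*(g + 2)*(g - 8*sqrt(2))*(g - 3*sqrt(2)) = g^4 - 11*sqrt(2)*g^3 - 6*g^3 + 32*g^2 + 66*sqrt(2)*g^2 - 288*g + 176*sqrt(2)*g - 768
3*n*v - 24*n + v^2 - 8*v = (3*n + v)*(v - 8)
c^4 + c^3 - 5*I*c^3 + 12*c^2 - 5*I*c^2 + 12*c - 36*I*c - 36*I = (c + 1)*(c - 6*I)*(c - 2*I)*(c + 3*I)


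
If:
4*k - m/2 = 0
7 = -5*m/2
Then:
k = -7/20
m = -14/5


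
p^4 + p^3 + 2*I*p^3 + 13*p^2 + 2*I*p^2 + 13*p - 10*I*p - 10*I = (p + 1)*(p - 2*I)*(p - I)*(p + 5*I)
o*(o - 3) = o^2 - 3*o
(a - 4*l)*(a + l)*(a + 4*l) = a^3 + a^2*l - 16*a*l^2 - 16*l^3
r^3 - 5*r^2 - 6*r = r*(r - 6)*(r + 1)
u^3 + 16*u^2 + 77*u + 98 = (u + 2)*(u + 7)^2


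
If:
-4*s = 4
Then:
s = -1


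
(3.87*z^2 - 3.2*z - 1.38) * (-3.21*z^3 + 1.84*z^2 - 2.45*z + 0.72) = -12.4227*z^5 + 17.3928*z^4 - 10.9397*z^3 + 8.0872*z^2 + 1.077*z - 0.9936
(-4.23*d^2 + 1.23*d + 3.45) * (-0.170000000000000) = 0.7191*d^2 - 0.2091*d - 0.5865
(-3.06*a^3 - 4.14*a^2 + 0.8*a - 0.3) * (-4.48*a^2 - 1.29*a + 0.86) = 13.7088*a^5 + 22.4946*a^4 - 0.875000000000001*a^3 - 3.2484*a^2 + 1.075*a - 0.258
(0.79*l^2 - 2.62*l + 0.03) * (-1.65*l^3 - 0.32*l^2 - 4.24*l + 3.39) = -1.3035*l^5 + 4.0702*l^4 - 2.5607*l^3 + 13.7773*l^2 - 9.009*l + 0.1017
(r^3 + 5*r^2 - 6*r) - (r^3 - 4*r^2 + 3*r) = 9*r^2 - 9*r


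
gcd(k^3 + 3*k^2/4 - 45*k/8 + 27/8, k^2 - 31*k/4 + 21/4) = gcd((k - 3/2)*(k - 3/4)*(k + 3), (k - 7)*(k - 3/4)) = k - 3/4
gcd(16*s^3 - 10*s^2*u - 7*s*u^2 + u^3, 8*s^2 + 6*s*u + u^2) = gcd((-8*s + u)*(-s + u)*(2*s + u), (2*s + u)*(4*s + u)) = 2*s + u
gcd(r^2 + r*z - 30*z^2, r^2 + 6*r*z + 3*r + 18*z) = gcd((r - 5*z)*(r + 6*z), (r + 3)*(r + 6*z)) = r + 6*z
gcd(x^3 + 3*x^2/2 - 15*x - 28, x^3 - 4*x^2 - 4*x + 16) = x^2 - 2*x - 8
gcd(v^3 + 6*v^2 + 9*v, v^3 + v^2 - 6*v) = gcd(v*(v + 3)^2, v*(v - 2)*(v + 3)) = v^2 + 3*v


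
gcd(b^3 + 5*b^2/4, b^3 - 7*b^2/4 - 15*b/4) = b^2 + 5*b/4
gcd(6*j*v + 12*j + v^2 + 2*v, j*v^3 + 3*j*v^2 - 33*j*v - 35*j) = 1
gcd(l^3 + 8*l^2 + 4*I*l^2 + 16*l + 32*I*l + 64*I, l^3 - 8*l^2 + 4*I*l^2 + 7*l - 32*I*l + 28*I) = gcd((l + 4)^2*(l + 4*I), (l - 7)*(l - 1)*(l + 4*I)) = l + 4*I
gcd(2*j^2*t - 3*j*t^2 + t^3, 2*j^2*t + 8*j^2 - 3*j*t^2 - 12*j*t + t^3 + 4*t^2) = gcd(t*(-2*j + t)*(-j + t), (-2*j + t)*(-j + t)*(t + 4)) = 2*j^2 - 3*j*t + t^2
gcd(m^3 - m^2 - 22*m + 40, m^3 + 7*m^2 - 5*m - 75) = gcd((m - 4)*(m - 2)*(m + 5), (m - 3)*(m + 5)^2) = m + 5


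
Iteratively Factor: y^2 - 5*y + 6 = (y - 2)*(y - 3)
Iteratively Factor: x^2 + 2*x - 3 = (x - 1)*(x + 3)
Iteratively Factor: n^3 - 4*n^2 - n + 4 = (n - 4)*(n^2 - 1) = (n - 4)*(n + 1)*(n - 1)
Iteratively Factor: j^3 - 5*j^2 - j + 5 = (j - 5)*(j^2 - 1) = (j - 5)*(j - 1)*(j + 1)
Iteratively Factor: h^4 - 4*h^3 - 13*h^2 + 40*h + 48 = (h - 4)*(h^3 - 13*h - 12) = (h - 4)^2*(h^2 + 4*h + 3) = (h - 4)^2*(h + 3)*(h + 1)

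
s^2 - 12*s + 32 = (s - 8)*(s - 4)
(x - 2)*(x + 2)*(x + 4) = x^3 + 4*x^2 - 4*x - 16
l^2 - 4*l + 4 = (l - 2)^2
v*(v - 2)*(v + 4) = v^3 + 2*v^2 - 8*v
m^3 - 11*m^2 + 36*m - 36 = (m - 6)*(m - 3)*(m - 2)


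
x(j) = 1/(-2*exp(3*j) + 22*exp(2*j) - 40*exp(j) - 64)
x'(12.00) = 0.00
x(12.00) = 0.00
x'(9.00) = 0.00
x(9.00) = 0.00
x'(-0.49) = 0.00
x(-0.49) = -0.01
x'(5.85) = 0.00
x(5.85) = -0.00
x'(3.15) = 0.00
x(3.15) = -0.00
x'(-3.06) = 0.00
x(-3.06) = -0.02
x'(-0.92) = 0.00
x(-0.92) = -0.01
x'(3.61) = 0.00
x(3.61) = -0.00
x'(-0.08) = 0.00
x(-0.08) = -0.01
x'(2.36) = 0.02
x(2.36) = -0.00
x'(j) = (6*exp(3*j) - 44*exp(2*j) + 40*exp(j))/(-2*exp(3*j) + 22*exp(2*j) - 40*exp(j) - 64)^2 = (3*exp(2*j) - 22*exp(j) + 20)*exp(j)/(2*(exp(3*j) - 11*exp(2*j) + 20*exp(j) + 32)^2)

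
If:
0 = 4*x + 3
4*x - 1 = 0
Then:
No Solution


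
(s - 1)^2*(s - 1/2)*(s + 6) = s^4 + 7*s^3/2 - 13*s^2 + 23*s/2 - 3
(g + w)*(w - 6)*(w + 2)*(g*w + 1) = g^2*w^3 - 4*g^2*w^2 - 12*g^2*w + g*w^4 - 4*g*w^3 - 11*g*w^2 - 4*g*w - 12*g + w^3 - 4*w^2 - 12*w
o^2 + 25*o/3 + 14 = (o + 7/3)*(o + 6)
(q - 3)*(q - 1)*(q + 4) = q^3 - 13*q + 12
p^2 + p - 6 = (p - 2)*(p + 3)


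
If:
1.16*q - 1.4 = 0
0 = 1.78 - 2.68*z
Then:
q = 1.21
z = 0.66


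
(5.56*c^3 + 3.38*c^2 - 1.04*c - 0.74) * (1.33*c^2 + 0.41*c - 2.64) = 7.3948*c^5 + 6.775*c^4 - 14.6758*c^3 - 10.3338*c^2 + 2.4422*c + 1.9536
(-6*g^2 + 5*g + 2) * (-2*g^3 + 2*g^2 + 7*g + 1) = 12*g^5 - 22*g^4 - 36*g^3 + 33*g^2 + 19*g + 2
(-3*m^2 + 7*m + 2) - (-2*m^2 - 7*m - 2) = -m^2 + 14*m + 4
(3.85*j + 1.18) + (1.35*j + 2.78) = 5.2*j + 3.96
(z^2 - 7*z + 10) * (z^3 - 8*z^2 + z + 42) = z^5 - 15*z^4 + 67*z^3 - 45*z^2 - 284*z + 420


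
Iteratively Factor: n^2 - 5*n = (n)*(n - 5)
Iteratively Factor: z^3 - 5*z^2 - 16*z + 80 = (z - 4)*(z^2 - z - 20) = (z - 5)*(z - 4)*(z + 4)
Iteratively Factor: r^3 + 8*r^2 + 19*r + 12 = (r + 4)*(r^2 + 4*r + 3) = (r + 3)*(r + 4)*(r + 1)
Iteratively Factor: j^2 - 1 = (j - 1)*(j + 1)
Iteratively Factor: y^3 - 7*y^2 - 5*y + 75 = (y - 5)*(y^2 - 2*y - 15) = (y - 5)^2*(y + 3)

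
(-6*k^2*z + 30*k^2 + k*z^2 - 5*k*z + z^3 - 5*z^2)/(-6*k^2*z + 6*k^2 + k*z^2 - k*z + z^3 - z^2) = (z - 5)/(z - 1)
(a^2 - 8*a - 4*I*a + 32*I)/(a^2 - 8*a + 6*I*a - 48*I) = (a - 4*I)/(a + 6*I)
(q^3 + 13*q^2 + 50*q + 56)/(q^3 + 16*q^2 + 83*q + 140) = (q + 2)/(q + 5)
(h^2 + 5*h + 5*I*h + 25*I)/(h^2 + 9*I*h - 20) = (h + 5)/(h + 4*I)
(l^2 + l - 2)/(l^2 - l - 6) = (l - 1)/(l - 3)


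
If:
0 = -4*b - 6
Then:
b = -3/2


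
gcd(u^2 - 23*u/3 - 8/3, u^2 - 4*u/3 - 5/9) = u + 1/3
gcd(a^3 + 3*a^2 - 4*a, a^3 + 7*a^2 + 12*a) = a^2 + 4*a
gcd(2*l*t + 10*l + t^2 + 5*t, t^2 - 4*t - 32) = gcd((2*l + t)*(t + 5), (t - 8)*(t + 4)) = 1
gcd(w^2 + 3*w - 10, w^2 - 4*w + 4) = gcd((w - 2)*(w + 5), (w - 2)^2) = w - 2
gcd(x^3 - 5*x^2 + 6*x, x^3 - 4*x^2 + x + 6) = x^2 - 5*x + 6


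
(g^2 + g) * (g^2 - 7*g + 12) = g^4 - 6*g^3 + 5*g^2 + 12*g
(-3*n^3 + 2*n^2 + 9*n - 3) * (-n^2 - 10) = 3*n^5 - 2*n^4 + 21*n^3 - 17*n^2 - 90*n + 30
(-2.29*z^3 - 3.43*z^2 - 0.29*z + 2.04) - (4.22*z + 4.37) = -2.29*z^3 - 3.43*z^2 - 4.51*z - 2.33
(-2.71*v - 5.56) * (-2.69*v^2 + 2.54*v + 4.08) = 7.2899*v^3 + 8.073*v^2 - 25.1792*v - 22.6848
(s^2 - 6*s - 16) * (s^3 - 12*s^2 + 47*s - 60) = s^5 - 18*s^4 + 103*s^3 - 150*s^2 - 392*s + 960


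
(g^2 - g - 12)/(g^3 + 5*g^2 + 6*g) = (g - 4)/(g*(g + 2))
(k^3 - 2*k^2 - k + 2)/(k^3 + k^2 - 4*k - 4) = (k - 1)/(k + 2)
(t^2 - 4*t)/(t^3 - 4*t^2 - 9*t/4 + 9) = 4*t/(4*t^2 - 9)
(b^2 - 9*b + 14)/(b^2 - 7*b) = (b - 2)/b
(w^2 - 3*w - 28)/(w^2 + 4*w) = (w - 7)/w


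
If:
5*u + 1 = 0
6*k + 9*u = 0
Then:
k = 3/10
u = -1/5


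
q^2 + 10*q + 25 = (q + 5)^2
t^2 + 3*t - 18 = (t - 3)*(t + 6)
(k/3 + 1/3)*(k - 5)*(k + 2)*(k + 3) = k^4/3 + k^3/3 - 19*k^2/3 - 49*k/3 - 10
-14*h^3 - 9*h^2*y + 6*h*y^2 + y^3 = (-2*h + y)*(h + y)*(7*h + y)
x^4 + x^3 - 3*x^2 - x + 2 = (x - 1)^2*(x + 1)*(x + 2)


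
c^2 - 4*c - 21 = (c - 7)*(c + 3)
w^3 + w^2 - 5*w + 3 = (w - 1)^2*(w + 3)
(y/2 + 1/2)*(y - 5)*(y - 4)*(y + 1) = y^4/2 - 7*y^3/2 + 3*y^2/2 + 31*y/2 + 10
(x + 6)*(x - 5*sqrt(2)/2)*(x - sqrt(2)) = x^3 - 7*sqrt(2)*x^2/2 + 6*x^2 - 21*sqrt(2)*x + 5*x + 30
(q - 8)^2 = q^2 - 16*q + 64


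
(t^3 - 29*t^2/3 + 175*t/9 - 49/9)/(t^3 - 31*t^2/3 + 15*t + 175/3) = (9*t^2 - 24*t + 7)/(3*(3*t^2 - 10*t - 25))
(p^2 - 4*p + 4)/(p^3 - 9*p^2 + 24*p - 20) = 1/(p - 5)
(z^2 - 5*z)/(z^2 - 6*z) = (z - 5)/(z - 6)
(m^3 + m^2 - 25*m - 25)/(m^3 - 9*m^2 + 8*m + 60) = (m^2 + 6*m + 5)/(m^2 - 4*m - 12)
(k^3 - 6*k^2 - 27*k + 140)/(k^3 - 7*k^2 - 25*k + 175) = (k - 4)/(k - 5)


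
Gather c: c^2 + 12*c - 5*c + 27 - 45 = c^2 + 7*c - 18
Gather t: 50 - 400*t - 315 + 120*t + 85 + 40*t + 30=-240*t - 150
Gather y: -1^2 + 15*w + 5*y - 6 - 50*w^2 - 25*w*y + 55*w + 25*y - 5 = -50*w^2 + 70*w + y*(30 - 25*w) - 12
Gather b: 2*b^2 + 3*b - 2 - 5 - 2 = 2*b^2 + 3*b - 9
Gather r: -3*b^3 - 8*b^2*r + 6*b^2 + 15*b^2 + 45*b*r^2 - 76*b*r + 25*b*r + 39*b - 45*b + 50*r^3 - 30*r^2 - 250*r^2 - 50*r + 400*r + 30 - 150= -3*b^3 + 21*b^2 - 6*b + 50*r^3 + r^2*(45*b - 280) + r*(-8*b^2 - 51*b + 350) - 120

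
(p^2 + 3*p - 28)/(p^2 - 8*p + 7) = (p^2 + 3*p - 28)/(p^2 - 8*p + 7)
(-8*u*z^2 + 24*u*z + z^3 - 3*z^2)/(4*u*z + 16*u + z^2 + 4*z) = z*(-8*u*z + 24*u + z^2 - 3*z)/(4*u*z + 16*u + z^2 + 4*z)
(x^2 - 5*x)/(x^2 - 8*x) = (x - 5)/(x - 8)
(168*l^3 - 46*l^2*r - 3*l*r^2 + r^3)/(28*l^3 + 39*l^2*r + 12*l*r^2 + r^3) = (24*l^2 - 10*l*r + r^2)/(4*l^2 + 5*l*r + r^2)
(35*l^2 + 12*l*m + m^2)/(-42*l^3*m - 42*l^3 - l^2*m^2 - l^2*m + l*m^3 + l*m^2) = (-35*l^2 - 12*l*m - m^2)/(l*(42*l^2*m + 42*l^2 + l*m^2 + l*m - m^3 - m^2))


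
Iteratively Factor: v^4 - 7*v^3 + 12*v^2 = (v)*(v^3 - 7*v^2 + 12*v) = v*(v - 4)*(v^2 - 3*v) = v*(v - 4)*(v - 3)*(v)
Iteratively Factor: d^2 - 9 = (d - 3)*(d + 3)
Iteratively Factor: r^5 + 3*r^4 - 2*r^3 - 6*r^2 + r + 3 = (r - 1)*(r^4 + 4*r^3 + 2*r^2 - 4*r - 3) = (r - 1)^2*(r^3 + 5*r^2 + 7*r + 3) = (r - 1)^2*(r + 1)*(r^2 + 4*r + 3) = (r - 1)^2*(r + 1)^2*(r + 3)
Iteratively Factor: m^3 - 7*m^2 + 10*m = (m - 5)*(m^2 - 2*m) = (m - 5)*(m - 2)*(m)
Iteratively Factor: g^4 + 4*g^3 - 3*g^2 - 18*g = (g - 2)*(g^3 + 6*g^2 + 9*g) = g*(g - 2)*(g^2 + 6*g + 9) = g*(g - 2)*(g + 3)*(g + 3)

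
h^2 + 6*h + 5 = (h + 1)*(h + 5)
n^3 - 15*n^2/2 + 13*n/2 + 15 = (n - 6)*(n - 5/2)*(n + 1)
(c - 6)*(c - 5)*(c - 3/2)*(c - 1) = c^4 - 27*c^3/2 + 59*c^2 - 183*c/2 + 45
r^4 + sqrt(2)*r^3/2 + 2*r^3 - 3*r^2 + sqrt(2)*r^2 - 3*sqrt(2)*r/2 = r*(r - 1)*(r + 3)*(r + sqrt(2)/2)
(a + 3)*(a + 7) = a^2 + 10*a + 21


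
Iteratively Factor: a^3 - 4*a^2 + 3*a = (a - 3)*(a^2 - a) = a*(a - 3)*(a - 1)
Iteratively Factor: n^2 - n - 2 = (n + 1)*(n - 2)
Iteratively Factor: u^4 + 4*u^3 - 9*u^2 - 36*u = (u - 3)*(u^3 + 7*u^2 + 12*u) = (u - 3)*(u + 4)*(u^2 + 3*u) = (u - 3)*(u + 3)*(u + 4)*(u)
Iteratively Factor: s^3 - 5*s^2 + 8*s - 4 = (s - 2)*(s^2 - 3*s + 2) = (s - 2)^2*(s - 1)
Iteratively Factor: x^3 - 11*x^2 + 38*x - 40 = (x - 4)*(x^2 - 7*x + 10) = (x - 5)*(x - 4)*(x - 2)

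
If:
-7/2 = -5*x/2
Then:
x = 7/5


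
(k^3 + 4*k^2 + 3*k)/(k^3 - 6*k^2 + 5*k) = (k^2 + 4*k + 3)/(k^2 - 6*k + 5)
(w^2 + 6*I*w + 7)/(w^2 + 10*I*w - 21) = (w - I)/(w + 3*I)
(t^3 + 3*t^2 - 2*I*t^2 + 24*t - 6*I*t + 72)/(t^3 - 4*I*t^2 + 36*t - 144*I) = (t^2 + t*(3 + 4*I) + 12*I)/(t^2 + 2*I*t + 24)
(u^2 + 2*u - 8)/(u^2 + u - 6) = (u + 4)/(u + 3)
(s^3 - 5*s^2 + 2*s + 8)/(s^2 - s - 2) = s - 4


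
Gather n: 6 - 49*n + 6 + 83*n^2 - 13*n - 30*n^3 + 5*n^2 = -30*n^3 + 88*n^2 - 62*n + 12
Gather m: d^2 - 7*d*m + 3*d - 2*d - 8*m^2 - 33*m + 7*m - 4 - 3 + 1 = d^2 + d - 8*m^2 + m*(-7*d - 26) - 6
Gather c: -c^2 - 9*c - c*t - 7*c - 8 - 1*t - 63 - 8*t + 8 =-c^2 + c*(-t - 16) - 9*t - 63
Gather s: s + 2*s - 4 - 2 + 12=3*s + 6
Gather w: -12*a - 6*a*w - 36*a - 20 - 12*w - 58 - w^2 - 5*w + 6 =-48*a - w^2 + w*(-6*a - 17) - 72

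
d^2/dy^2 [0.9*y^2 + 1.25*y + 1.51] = 1.80000000000000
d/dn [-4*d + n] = 1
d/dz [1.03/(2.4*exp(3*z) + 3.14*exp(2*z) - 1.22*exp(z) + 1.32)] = (-7.416*exp(2*z) - 6.4684*exp(z) + 1.2566)*exp(z)/(2.4*exp(3*z) + 3.14*exp(2*z) - 1.22*exp(z) + 1.32)^2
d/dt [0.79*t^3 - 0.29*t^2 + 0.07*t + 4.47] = 2.37*t^2 - 0.58*t + 0.07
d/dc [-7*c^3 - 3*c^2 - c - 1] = -21*c^2 - 6*c - 1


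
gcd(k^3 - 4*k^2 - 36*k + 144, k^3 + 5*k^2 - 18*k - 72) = k^2 + 2*k - 24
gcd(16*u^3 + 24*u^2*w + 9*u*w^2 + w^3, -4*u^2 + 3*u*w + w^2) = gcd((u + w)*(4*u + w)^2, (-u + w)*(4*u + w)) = 4*u + w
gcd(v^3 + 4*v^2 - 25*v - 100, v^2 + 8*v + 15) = v + 5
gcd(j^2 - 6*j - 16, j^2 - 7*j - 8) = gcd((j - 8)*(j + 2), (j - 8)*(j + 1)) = j - 8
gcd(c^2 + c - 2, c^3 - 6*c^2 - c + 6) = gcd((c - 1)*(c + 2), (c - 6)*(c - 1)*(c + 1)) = c - 1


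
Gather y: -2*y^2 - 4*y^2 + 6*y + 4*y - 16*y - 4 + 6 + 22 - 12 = -6*y^2 - 6*y + 12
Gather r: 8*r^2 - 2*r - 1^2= 8*r^2 - 2*r - 1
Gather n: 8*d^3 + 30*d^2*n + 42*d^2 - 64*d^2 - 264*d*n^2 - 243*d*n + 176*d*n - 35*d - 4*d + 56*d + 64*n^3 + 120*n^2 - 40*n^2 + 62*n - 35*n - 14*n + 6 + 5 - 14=8*d^3 - 22*d^2 + 17*d + 64*n^3 + n^2*(80 - 264*d) + n*(30*d^2 - 67*d + 13) - 3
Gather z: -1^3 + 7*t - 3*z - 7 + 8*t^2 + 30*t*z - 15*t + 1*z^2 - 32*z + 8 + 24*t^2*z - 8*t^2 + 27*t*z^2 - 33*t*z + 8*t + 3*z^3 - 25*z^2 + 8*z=3*z^3 + z^2*(27*t - 24) + z*(24*t^2 - 3*t - 27)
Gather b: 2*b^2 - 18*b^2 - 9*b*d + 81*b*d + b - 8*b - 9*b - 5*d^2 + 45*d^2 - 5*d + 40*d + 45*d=-16*b^2 + b*(72*d - 16) + 40*d^2 + 80*d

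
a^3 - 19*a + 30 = (a - 3)*(a - 2)*(a + 5)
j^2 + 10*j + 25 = (j + 5)^2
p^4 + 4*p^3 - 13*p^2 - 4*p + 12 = (p - 2)*(p - 1)*(p + 1)*(p + 6)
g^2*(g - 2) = g^3 - 2*g^2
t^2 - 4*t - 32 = (t - 8)*(t + 4)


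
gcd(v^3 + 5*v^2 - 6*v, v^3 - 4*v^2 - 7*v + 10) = v - 1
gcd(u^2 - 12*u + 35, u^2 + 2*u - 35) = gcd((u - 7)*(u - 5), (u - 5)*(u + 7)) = u - 5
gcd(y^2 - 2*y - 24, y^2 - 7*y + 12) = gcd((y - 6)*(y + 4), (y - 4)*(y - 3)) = 1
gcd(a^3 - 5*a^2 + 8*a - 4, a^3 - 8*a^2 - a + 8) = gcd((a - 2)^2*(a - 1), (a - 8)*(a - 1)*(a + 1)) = a - 1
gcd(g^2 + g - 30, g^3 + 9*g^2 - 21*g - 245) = g - 5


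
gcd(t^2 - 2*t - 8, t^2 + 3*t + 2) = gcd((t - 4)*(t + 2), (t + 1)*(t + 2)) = t + 2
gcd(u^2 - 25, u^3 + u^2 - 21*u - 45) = u - 5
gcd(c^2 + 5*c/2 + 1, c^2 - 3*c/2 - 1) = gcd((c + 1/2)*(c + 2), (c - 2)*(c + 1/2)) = c + 1/2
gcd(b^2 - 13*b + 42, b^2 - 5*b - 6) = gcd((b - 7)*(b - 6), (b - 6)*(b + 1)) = b - 6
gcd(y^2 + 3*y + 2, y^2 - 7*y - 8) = y + 1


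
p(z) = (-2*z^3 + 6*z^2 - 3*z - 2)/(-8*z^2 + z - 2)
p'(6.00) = 0.24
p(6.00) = 0.83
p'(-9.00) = 0.25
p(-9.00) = -2.99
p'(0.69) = -1.19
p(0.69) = 0.37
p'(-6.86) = 0.25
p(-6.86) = -2.46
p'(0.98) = -0.55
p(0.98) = 0.12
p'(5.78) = 0.24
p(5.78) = 0.78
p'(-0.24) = 2.91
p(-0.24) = 0.34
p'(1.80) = 0.05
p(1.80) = -0.01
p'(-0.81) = 0.90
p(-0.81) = -0.67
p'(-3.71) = 0.25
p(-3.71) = -1.67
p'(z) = (16*z - 1)*(-2*z^3 + 6*z^2 - 3*z - 2)/(-8*z^2 + z - 2)^2 + (-6*z^2 + 12*z - 3)/(-8*z^2 + z - 2)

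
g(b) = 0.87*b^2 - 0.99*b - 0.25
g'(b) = 1.74*b - 0.99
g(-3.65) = 14.95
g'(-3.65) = -7.34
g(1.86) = 0.92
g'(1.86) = 2.25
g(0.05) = -0.30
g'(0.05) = -0.90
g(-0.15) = -0.08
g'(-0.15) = -1.25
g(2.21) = 1.81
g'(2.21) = 2.86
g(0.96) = -0.40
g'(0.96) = 0.68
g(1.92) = 1.06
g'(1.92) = 2.35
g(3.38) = 6.34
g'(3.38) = 4.89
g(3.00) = 4.61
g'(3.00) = 4.23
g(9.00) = 61.31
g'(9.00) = 14.67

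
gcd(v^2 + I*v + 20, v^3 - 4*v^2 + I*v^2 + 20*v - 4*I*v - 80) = v^2 + I*v + 20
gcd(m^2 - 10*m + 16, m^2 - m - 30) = 1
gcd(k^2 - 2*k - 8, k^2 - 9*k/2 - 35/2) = 1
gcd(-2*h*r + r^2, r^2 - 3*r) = r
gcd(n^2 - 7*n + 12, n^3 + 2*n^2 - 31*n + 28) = n - 4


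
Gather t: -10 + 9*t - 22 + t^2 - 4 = t^2 + 9*t - 36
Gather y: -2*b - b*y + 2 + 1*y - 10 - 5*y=-2*b + y*(-b - 4) - 8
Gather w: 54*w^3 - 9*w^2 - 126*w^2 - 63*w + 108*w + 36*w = 54*w^3 - 135*w^2 + 81*w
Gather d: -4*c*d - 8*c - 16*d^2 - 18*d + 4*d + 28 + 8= -8*c - 16*d^2 + d*(-4*c - 14) + 36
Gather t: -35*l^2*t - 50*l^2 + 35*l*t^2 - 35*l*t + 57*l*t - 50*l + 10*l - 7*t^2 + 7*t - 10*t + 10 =-50*l^2 - 40*l + t^2*(35*l - 7) + t*(-35*l^2 + 22*l - 3) + 10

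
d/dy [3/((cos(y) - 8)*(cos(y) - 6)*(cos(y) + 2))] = 3*(-3*sin(y)^2 - 24*cos(y) + 23)*sin(y)/((cos(y) - 8)^2*(cos(y) - 6)^2*(cos(y) + 2)^2)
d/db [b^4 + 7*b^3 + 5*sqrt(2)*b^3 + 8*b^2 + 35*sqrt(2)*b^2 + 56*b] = 4*b^3 + 21*b^2 + 15*sqrt(2)*b^2 + 16*b + 70*sqrt(2)*b + 56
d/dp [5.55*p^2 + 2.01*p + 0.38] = 11.1*p + 2.01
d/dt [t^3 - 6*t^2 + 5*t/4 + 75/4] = 3*t^2 - 12*t + 5/4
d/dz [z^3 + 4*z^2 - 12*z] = 3*z^2 + 8*z - 12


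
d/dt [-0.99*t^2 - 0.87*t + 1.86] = -1.98*t - 0.87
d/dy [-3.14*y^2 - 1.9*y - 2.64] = -6.28*y - 1.9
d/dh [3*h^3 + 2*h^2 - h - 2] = 9*h^2 + 4*h - 1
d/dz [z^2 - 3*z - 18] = 2*z - 3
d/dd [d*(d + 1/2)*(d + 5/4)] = 3*d^2 + 7*d/2 + 5/8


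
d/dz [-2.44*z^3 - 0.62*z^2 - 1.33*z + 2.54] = -7.32*z^2 - 1.24*z - 1.33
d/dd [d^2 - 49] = 2*d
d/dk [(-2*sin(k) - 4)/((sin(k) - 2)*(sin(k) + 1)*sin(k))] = 2*(2*sin(k)^3 + 5*sin(k)^2 - 4*sin(k) - 4)*cos(k)/((sin(k) - 2)^2*(sin(k) + 1)^2*sin(k)^2)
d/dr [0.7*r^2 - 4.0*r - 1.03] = 1.4*r - 4.0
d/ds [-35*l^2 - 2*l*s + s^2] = -2*l + 2*s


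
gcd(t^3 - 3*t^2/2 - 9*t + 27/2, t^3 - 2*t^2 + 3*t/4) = t - 3/2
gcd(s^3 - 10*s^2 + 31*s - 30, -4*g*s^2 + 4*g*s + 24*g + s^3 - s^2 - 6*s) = s - 3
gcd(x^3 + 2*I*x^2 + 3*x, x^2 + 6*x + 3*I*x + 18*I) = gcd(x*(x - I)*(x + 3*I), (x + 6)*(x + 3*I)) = x + 3*I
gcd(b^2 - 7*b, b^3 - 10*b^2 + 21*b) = b^2 - 7*b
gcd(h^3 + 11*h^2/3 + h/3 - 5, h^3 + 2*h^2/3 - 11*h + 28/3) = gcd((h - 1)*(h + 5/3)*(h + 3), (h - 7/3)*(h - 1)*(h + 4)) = h - 1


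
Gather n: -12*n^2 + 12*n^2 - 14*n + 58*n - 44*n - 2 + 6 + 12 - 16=0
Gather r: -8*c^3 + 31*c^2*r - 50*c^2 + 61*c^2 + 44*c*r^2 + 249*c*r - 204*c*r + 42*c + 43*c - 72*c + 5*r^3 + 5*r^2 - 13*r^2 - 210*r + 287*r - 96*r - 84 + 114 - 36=-8*c^3 + 11*c^2 + 13*c + 5*r^3 + r^2*(44*c - 8) + r*(31*c^2 + 45*c - 19) - 6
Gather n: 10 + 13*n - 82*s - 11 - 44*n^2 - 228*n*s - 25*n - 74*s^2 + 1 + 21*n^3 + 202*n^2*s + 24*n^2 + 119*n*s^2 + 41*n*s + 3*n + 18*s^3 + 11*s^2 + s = 21*n^3 + n^2*(202*s - 20) + n*(119*s^2 - 187*s - 9) + 18*s^3 - 63*s^2 - 81*s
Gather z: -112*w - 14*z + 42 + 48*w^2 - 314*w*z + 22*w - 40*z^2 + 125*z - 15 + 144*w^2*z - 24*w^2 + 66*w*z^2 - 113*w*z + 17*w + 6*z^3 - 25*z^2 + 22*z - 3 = 24*w^2 - 73*w + 6*z^3 + z^2*(66*w - 65) + z*(144*w^2 - 427*w + 133) + 24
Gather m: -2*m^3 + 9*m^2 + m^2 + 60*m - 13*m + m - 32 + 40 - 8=-2*m^3 + 10*m^2 + 48*m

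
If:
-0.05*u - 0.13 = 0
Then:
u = -2.60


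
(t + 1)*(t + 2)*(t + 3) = t^3 + 6*t^2 + 11*t + 6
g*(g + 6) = g^2 + 6*g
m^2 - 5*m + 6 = (m - 3)*(m - 2)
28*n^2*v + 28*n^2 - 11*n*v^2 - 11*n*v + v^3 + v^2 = (-7*n + v)*(-4*n + v)*(v + 1)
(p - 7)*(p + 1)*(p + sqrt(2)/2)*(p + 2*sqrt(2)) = p^4 - 6*p^3 + 5*sqrt(2)*p^3/2 - 15*sqrt(2)*p^2 - 5*p^2 - 35*sqrt(2)*p/2 - 12*p - 14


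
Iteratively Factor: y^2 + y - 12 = (y + 4)*(y - 3)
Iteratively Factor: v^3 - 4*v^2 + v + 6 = (v + 1)*(v^2 - 5*v + 6) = (v - 3)*(v + 1)*(v - 2)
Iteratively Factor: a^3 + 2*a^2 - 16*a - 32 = (a + 2)*(a^2 - 16) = (a - 4)*(a + 2)*(a + 4)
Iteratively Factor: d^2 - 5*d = (d)*(d - 5)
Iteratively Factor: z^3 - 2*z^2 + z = (z - 1)*(z^2 - z) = z*(z - 1)*(z - 1)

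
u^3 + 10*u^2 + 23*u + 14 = (u + 1)*(u + 2)*(u + 7)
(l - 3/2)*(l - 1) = l^2 - 5*l/2 + 3/2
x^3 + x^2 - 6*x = x*(x - 2)*(x + 3)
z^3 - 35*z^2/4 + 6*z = z*(z - 8)*(z - 3/4)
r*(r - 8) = r^2 - 8*r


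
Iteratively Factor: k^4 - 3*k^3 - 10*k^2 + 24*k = (k + 3)*(k^3 - 6*k^2 + 8*k) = k*(k + 3)*(k^2 - 6*k + 8) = k*(k - 4)*(k + 3)*(k - 2)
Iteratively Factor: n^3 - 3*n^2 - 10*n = (n - 5)*(n^2 + 2*n) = n*(n - 5)*(n + 2)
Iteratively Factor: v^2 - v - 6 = (v + 2)*(v - 3)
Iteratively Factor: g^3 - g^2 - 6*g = (g)*(g^2 - g - 6) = g*(g - 3)*(g + 2)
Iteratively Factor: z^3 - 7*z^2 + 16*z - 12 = (z - 2)*(z^2 - 5*z + 6) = (z - 3)*(z - 2)*(z - 2)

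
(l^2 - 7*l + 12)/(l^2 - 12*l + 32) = (l - 3)/(l - 8)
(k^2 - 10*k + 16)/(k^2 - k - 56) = (k - 2)/(k + 7)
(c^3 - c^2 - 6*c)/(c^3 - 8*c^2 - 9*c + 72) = c*(c + 2)/(c^2 - 5*c - 24)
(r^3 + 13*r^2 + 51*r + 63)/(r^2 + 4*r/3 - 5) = 3*(r^2 + 10*r + 21)/(3*r - 5)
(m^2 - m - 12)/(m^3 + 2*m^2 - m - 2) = (m^2 - m - 12)/(m^3 + 2*m^2 - m - 2)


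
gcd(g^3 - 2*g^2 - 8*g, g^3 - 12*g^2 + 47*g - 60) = g - 4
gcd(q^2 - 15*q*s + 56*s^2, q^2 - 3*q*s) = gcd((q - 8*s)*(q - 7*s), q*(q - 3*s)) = 1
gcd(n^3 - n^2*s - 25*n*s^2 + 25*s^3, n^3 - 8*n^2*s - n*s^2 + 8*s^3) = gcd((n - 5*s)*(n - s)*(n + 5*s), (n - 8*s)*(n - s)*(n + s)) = -n + s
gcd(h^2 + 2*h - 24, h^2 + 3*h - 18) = h + 6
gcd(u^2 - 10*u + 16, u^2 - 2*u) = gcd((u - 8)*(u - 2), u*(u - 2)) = u - 2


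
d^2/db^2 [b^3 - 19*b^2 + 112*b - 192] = 6*b - 38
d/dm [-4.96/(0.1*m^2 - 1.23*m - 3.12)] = (0.992*m - 6.1008)/(-0.1*m^2 + 1.23*m + 3.12)^2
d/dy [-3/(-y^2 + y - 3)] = 3*(1 - 2*y)/(y^2 - y + 3)^2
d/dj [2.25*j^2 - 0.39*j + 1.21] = 4.5*j - 0.39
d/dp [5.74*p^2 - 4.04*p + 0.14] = 11.48*p - 4.04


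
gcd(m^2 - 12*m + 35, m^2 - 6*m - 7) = m - 7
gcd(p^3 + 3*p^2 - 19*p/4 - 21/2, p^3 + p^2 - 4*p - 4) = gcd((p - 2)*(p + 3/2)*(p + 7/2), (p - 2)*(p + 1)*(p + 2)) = p - 2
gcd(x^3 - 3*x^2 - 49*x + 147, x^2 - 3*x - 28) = x - 7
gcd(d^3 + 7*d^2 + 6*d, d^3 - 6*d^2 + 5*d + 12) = d + 1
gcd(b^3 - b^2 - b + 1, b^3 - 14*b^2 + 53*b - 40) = b - 1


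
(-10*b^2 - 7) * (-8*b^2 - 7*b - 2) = 80*b^4 + 70*b^3 + 76*b^2 + 49*b + 14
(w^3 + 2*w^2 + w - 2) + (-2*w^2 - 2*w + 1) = w^3 - w - 1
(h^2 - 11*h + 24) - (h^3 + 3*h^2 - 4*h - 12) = -h^3 - 2*h^2 - 7*h + 36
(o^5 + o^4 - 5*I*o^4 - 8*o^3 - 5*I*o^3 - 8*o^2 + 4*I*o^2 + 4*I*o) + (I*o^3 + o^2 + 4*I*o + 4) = o^5 + o^4 - 5*I*o^4 - 8*o^3 - 4*I*o^3 - 7*o^2 + 4*I*o^2 + 8*I*o + 4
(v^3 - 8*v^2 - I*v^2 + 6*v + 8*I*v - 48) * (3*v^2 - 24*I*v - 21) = 3*v^5 - 24*v^4 - 27*I*v^4 - 27*v^3 + 216*I*v^3 + 216*v^2 - 123*I*v^2 - 126*v + 984*I*v + 1008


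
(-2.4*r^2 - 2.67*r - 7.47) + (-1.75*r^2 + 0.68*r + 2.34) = -4.15*r^2 - 1.99*r - 5.13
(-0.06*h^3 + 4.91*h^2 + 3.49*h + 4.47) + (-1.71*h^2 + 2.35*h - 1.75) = -0.06*h^3 + 3.2*h^2 + 5.84*h + 2.72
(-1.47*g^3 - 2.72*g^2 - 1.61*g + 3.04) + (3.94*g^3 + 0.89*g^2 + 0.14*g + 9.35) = 2.47*g^3 - 1.83*g^2 - 1.47*g + 12.39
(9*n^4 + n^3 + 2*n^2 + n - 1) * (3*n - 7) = 27*n^5 - 60*n^4 - n^3 - 11*n^2 - 10*n + 7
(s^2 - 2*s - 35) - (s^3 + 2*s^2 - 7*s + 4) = -s^3 - s^2 + 5*s - 39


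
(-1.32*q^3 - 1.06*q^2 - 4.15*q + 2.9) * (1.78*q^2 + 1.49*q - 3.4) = -2.3496*q^5 - 3.8536*q^4 - 4.4784*q^3 + 2.5825*q^2 + 18.431*q - 9.86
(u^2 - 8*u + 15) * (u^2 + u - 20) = u^4 - 7*u^3 - 13*u^2 + 175*u - 300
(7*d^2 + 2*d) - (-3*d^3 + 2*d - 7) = 3*d^3 + 7*d^2 + 7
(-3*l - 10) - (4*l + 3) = -7*l - 13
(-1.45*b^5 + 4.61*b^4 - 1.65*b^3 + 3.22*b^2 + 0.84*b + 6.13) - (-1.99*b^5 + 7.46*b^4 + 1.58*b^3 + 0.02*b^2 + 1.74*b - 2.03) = 0.54*b^5 - 2.85*b^4 - 3.23*b^3 + 3.2*b^2 - 0.9*b + 8.16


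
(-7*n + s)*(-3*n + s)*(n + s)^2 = 21*n^4 + 32*n^3*s + 2*n^2*s^2 - 8*n*s^3 + s^4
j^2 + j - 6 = (j - 2)*(j + 3)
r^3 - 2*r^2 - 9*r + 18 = (r - 3)*(r - 2)*(r + 3)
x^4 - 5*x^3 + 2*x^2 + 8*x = x*(x - 4)*(x - 2)*(x + 1)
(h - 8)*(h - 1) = h^2 - 9*h + 8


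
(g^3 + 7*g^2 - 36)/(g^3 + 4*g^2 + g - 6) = (g^2 + 4*g - 12)/(g^2 + g - 2)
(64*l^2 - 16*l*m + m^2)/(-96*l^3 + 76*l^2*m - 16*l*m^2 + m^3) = (-8*l + m)/(12*l^2 - 8*l*m + m^2)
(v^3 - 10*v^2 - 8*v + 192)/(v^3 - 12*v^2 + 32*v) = (v^2 - 2*v - 24)/(v*(v - 4))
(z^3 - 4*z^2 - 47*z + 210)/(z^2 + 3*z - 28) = (z^2 - 11*z + 30)/(z - 4)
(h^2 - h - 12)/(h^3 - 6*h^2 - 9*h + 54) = (h - 4)/(h^2 - 9*h + 18)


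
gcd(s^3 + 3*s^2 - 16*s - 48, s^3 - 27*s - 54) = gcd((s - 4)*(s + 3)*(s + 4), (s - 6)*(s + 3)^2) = s + 3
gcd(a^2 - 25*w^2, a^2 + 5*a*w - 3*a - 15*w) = a + 5*w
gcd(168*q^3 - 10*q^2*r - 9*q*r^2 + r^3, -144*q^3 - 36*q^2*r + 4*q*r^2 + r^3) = 24*q^2 + 2*q*r - r^2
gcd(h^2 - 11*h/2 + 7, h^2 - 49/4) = h - 7/2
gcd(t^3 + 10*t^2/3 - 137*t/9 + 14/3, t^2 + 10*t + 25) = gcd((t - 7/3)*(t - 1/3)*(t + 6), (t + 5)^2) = 1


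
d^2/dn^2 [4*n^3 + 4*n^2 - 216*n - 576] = 24*n + 8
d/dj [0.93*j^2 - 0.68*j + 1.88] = 1.86*j - 0.68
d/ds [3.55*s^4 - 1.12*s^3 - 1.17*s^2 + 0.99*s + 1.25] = 14.2*s^3 - 3.36*s^2 - 2.34*s + 0.99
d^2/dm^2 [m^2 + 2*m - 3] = 2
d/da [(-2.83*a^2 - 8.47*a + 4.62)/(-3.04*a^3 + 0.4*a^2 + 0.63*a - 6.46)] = (-8.6032*a^4 - 51.4976*a^3 + 43.7395*a^2 + 32.8676*a + 51.8056)/(9.2416*a^6 - 2.432*a^5 - 3.6704*a^4 + 39.7808*a^3 - 4.7711*a^2 - 8.1396*a + 41.7316)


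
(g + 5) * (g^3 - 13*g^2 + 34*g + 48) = g^4 - 8*g^3 - 31*g^2 + 218*g + 240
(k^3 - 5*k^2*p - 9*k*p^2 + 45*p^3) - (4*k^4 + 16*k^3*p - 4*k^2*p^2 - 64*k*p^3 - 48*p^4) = -4*k^4 - 16*k^3*p + k^3 + 4*k^2*p^2 - 5*k^2*p + 64*k*p^3 - 9*k*p^2 + 48*p^4 + 45*p^3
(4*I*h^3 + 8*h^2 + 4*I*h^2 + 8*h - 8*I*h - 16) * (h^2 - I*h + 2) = 4*I*h^5 + 12*h^4 + 4*I*h^4 + 12*h^3 - 8*I*h^3 - 8*h^2 + 16*h - 32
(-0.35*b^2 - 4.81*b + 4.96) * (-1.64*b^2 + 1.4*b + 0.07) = 0.574*b^4 + 7.3984*b^3 - 14.8929*b^2 + 6.6073*b + 0.3472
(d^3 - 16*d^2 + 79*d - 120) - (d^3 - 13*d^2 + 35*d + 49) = -3*d^2 + 44*d - 169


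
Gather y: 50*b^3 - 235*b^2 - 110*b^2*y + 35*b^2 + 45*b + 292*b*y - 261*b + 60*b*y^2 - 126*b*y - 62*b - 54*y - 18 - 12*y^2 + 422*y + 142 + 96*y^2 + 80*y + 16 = 50*b^3 - 200*b^2 - 278*b + y^2*(60*b + 84) + y*(-110*b^2 + 166*b + 448) + 140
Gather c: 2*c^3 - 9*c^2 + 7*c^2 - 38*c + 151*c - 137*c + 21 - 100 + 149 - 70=2*c^3 - 2*c^2 - 24*c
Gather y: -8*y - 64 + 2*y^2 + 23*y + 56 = 2*y^2 + 15*y - 8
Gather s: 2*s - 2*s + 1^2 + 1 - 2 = 0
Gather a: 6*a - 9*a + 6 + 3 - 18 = -3*a - 9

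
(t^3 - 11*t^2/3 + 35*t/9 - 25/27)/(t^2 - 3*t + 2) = (27*t^3 - 99*t^2 + 105*t - 25)/(27*(t^2 - 3*t + 2))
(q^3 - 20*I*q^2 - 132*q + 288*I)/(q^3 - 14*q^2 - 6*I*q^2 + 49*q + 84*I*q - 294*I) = (q^2 - 14*I*q - 48)/(q^2 - 14*q + 49)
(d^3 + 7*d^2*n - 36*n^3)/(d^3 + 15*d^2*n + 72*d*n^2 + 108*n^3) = (d - 2*n)/(d + 6*n)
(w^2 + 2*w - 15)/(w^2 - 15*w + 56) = (w^2 + 2*w - 15)/(w^2 - 15*w + 56)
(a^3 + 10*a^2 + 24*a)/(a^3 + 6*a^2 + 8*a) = (a + 6)/(a + 2)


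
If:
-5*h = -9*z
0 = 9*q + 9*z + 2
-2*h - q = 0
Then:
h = 2/13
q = -4/13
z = 10/117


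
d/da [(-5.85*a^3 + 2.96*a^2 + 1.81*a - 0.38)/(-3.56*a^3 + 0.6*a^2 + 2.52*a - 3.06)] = (-7.105427357601e-15*a^5 + 7.02760000000001*a^4 - 16.5968*a^3 + 56.0178*a^2 - 17.6592*a - 4.581)/(12.6736*a^6 - 4.272*a^5 - 17.5824*a^4 + 24.8112*a^3 + 2.6784*a^2 - 15.4224*a + 9.3636)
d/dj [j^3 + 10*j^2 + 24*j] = 3*j^2 + 20*j + 24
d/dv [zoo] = 0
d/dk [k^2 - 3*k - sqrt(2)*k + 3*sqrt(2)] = 2*k - 3 - sqrt(2)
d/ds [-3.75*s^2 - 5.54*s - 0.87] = -7.5*s - 5.54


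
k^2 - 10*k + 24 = (k - 6)*(k - 4)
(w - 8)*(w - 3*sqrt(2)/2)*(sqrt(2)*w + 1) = sqrt(2)*w^3 - 8*sqrt(2)*w^2 - 2*w^2 - 3*sqrt(2)*w/2 + 16*w + 12*sqrt(2)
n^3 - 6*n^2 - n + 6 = (n - 6)*(n - 1)*(n + 1)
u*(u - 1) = u^2 - u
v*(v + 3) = v^2 + 3*v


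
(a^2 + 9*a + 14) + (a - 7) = a^2 + 10*a + 7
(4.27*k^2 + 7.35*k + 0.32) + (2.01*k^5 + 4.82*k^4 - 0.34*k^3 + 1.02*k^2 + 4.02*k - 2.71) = 2.01*k^5 + 4.82*k^4 - 0.34*k^3 + 5.29*k^2 + 11.37*k - 2.39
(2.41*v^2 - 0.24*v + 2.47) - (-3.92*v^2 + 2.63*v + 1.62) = 6.33*v^2 - 2.87*v + 0.85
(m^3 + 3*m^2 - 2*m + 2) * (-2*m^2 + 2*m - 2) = -2*m^5 - 4*m^4 + 8*m^3 - 14*m^2 + 8*m - 4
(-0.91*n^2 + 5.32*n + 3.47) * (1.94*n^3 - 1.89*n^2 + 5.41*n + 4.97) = -1.7654*n^5 + 12.0407*n^4 - 8.2461*n^3 + 17.7002*n^2 + 45.2131*n + 17.2459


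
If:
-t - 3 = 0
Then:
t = -3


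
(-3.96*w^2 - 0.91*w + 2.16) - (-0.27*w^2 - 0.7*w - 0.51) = -3.69*w^2 - 0.21*w + 2.67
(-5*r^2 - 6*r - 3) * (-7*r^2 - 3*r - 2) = 35*r^4 + 57*r^3 + 49*r^2 + 21*r + 6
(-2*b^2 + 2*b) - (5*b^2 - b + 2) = -7*b^2 + 3*b - 2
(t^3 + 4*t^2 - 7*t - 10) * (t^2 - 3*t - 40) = t^5 + t^4 - 59*t^3 - 149*t^2 + 310*t + 400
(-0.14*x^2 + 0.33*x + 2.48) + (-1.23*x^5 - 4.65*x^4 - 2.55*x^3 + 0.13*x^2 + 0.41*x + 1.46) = -1.23*x^5 - 4.65*x^4 - 2.55*x^3 - 0.01*x^2 + 0.74*x + 3.94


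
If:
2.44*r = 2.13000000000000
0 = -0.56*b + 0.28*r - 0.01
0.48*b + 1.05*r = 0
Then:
No Solution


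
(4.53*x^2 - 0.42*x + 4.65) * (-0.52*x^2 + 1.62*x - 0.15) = -2.3556*x^4 + 7.557*x^3 - 3.7779*x^2 + 7.596*x - 0.6975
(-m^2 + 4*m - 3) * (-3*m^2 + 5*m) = 3*m^4 - 17*m^3 + 29*m^2 - 15*m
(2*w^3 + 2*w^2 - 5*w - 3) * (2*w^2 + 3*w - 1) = 4*w^5 + 10*w^4 - 6*w^3 - 23*w^2 - 4*w + 3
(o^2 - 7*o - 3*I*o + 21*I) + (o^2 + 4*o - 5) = 2*o^2 - 3*o - 3*I*o - 5 + 21*I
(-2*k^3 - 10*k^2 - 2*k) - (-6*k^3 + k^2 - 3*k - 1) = 4*k^3 - 11*k^2 + k + 1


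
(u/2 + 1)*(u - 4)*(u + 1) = u^3/2 - u^2/2 - 5*u - 4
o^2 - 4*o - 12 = (o - 6)*(o + 2)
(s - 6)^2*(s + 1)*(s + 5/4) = s^4 - 39*s^3/4 + 41*s^2/4 + 66*s + 45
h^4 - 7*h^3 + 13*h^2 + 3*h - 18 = (h - 3)^2*(h - 2)*(h + 1)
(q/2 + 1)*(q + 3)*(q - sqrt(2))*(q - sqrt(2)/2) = q^4/2 - 3*sqrt(2)*q^3/4 + 5*q^3/2 - 15*sqrt(2)*q^2/4 + 7*q^2/2 - 9*sqrt(2)*q/2 + 5*q/2 + 3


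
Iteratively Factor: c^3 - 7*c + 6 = (c - 1)*(c^2 + c - 6) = (c - 1)*(c + 3)*(c - 2)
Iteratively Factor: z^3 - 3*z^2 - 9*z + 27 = (z - 3)*(z^2 - 9) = (z - 3)*(z + 3)*(z - 3)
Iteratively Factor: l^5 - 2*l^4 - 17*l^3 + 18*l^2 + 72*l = (l + 2)*(l^4 - 4*l^3 - 9*l^2 + 36*l) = (l + 2)*(l + 3)*(l^3 - 7*l^2 + 12*l) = (l - 4)*(l + 2)*(l + 3)*(l^2 - 3*l) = l*(l - 4)*(l + 2)*(l + 3)*(l - 3)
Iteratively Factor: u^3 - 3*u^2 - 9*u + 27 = (u - 3)*(u^2 - 9) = (u - 3)*(u + 3)*(u - 3)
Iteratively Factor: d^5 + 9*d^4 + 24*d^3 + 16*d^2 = (d + 1)*(d^4 + 8*d^3 + 16*d^2) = d*(d + 1)*(d^3 + 8*d^2 + 16*d) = d*(d + 1)*(d + 4)*(d^2 + 4*d) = d^2*(d + 1)*(d + 4)*(d + 4)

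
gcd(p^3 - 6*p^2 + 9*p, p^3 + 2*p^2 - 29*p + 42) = p - 3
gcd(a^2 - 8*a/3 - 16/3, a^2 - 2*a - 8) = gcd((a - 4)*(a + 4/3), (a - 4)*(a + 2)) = a - 4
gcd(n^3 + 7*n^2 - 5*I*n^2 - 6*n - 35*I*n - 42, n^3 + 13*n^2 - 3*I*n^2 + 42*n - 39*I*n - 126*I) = n^2 + n*(7 - 3*I) - 21*I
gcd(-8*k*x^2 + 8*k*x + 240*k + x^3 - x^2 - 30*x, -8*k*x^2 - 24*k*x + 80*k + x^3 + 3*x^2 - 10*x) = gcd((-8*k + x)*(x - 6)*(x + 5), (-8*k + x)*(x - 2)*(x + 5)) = -8*k*x - 40*k + x^2 + 5*x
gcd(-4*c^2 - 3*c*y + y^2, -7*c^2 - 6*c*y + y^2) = c + y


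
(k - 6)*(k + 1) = k^2 - 5*k - 6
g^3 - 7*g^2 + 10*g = g*(g - 5)*(g - 2)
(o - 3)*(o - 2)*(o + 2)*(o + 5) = o^4 + 2*o^3 - 19*o^2 - 8*o + 60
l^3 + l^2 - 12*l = l*(l - 3)*(l + 4)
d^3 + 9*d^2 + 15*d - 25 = (d - 1)*(d + 5)^2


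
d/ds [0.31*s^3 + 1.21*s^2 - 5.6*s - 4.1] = 0.93*s^2 + 2.42*s - 5.6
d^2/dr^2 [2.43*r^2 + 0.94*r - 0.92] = 4.86000000000000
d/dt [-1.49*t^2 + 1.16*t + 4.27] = 1.16 - 2.98*t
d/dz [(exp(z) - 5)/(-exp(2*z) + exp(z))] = (exp(2*z) - 10*exp(z) + 5)*exp(-z)/(exp(2*z) - 2*exp(z) + 1)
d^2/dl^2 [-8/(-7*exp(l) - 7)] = 8*(exp(l) - 1)*exp(l)/(7*(exp(l) + 1)^3)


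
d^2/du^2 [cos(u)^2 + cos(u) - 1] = -cos(u) - 2*cos(2*u)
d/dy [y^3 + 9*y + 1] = 3*y^2 + 9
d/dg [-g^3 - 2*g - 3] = -3*g^2 - 2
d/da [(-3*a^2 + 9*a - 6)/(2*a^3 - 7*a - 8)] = 3*((2*a - 3)*(-2*a^3 + 7*a + 8) + (6*a^2 - 7)*(a^2 - 3*a + 2))/(-2*a^3 + 7*a + 8)^2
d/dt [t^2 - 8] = 2*t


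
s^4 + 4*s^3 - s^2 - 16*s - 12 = (s - 2)*(s + 1)*(s + 2)*(s + 3)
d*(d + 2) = d^2 + 2*d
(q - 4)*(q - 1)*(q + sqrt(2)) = q^3 - 5*q^2 + sqrt(2)*q^2 - 5*sqrt(2)*q + 4*q + 4*sqrt(2)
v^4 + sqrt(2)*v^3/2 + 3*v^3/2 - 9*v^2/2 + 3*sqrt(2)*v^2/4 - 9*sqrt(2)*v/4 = v*(v - 3/2)*(v + 3)*(v + sqrt(2)/2)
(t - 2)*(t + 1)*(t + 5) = t^3 + 4*t^2 - 7*t - 10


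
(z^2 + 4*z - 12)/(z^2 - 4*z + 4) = (z + 6)/(z - 2)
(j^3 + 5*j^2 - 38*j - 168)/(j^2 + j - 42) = j + 4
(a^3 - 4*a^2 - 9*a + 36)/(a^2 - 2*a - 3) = (a^2 - a - 12)/(a + 1)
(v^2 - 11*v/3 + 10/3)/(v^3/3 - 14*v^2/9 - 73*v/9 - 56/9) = 3*(-3*v^2 + 11*v - 10)/(-3*v^3 + 14*v^2 + 73*v + 56)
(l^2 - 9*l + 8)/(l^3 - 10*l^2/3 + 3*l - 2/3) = 3*(l - 8)/(3*l^2 - 7*l + 2)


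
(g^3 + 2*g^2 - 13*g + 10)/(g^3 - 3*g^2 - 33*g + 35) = (g - 2)/(g - 7)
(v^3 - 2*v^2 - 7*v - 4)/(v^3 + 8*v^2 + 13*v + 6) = (v - 4)/(v + 6)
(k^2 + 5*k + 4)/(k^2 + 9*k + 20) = (k + 1)/(k + 5)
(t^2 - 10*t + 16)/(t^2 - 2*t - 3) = (-t^2 + 10*t - 16)/(-t^2 + 2*t + 3)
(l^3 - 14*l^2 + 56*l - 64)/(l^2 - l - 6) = (-l^3 + 14*l^2 - 56*l + 64)/(-l^2 + l + 6)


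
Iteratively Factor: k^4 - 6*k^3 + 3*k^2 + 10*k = (k + 1)*(k^3 - 7*k^2 + 10*k) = k*(k + 1)*(k^2 - 7*k + 10) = k*(k - 2)*(k + 1)*(k - 5)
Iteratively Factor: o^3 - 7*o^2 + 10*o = (o - 5)*(o^2 - 2*o) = (o - 5)*(o - 2)*(o)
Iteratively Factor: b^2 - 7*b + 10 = (b - 5)*(b - 2)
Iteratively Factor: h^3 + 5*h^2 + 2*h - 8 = (h - 1)*(h^2 + 6*h + 8) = (h - 1)*(h + 4)*(h + 2)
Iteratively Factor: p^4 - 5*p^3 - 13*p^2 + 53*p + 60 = (p - 4)*(p^3 - p^2 - 17*p - 15) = (p - 4)*(p + 1)*(p^2 - 2*p - 15) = (p - 4)*(p + 1)*(p + 3)*(p - 5)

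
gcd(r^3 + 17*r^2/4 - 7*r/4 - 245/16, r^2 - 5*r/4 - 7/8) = r - 7/4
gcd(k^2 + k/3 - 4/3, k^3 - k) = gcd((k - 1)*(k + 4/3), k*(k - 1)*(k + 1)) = k - 1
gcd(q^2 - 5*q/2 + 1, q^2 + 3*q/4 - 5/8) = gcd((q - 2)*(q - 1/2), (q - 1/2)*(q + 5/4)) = q - 1/2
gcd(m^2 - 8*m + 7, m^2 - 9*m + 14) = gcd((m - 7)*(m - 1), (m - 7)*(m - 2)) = m - 7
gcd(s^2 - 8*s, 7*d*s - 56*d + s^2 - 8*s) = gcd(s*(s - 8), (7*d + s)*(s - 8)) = s - 8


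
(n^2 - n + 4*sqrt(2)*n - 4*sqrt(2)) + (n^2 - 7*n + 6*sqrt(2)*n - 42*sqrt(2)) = 2*n^2 - 8*n + 10*sqrt(2)*n - 46*sqrt(2)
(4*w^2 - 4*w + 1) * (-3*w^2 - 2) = -12*w^4 + 12*w^3 - 11*w^2 + 8*w - 2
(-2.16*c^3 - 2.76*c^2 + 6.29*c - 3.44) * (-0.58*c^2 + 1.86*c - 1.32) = 1.2528*c^5 - 2.4168*c^4 - 5.9306*c^3 + 17.3378*c^2 - 14.7012*c + 4.5408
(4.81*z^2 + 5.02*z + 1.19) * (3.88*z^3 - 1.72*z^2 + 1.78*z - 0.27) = 18.6628*z^5 + 11.2044*z^4 + 4.5446*z^3 + 5.5901*z^2 + 0.7628*z - 0.3213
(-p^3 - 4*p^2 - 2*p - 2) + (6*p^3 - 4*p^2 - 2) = 5*p^3 - 8*p^2 - 2*p - 4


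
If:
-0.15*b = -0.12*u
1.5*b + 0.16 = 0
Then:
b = -0.11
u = -0.13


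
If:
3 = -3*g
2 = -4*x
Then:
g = -1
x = -1/2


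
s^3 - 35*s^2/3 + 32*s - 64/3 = (s - 8)*(s - 8/3)*(s - 1)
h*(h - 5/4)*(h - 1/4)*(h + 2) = h^4 + h^3/2 - 43*h^2/16 + 5*h/8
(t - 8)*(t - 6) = t^2 - 14*t + 48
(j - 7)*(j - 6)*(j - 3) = j^3 - 16*j^2 + 81*j - 126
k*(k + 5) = k^2 + 5*k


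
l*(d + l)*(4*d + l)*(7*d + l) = 28*d^3*l + 39*d^2*l^2 + 12*d*l^3 + l^4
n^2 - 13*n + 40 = (n - 8)*(n - 5)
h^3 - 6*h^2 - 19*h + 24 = (h - 8)*(h - 1)*(h + 3)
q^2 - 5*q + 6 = (q - 3)*(q - 2)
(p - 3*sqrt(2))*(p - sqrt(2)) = p^2 - 4*sqrt(2)*p + 6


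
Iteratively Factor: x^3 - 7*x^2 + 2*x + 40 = (x + 2)*(x^2 - 9*x + 20) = (x - 5)*(x + 2)*(x - 4)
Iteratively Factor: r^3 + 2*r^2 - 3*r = (r - 1)*(r^2 + 3*r) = r*(r - 1)*(r + 3)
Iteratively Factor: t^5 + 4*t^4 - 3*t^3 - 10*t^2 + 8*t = (t - 1)*(t^4 + 5*t^3 + 2*t^2 - 8*t) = (t - 1)*(t + 4)*(t^3 + t^2 - 2*t) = (t - 1)^2*(t + 4)*(t^2 + 2*t) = (t - 1)^2*(t + 2)*(t + 4)*(t)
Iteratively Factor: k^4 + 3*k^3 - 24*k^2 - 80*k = (k)*(k^3 + 3*k^2 - 24*k - 80) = k*(k + 4)*(k^2 - k - 20) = k*(k + 4)^2*(k - 5)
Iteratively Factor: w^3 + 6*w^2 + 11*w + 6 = (w + 3)*(w^2 + 3*w + 2) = (w + 2)*(w + 3)*(w + 1)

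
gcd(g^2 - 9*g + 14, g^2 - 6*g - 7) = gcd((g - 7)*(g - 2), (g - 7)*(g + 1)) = g - 7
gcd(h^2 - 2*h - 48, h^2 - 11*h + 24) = h - 8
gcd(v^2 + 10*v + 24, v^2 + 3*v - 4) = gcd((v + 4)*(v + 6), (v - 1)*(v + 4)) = v + 4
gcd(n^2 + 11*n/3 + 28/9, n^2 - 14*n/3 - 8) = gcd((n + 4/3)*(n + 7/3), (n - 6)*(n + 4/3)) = n + 4/3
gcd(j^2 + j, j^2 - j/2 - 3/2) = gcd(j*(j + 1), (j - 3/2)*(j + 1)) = j + 1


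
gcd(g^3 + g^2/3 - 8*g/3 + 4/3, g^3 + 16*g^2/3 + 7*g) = 1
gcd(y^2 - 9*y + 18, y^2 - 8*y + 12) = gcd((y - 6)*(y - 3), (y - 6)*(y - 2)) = y - 6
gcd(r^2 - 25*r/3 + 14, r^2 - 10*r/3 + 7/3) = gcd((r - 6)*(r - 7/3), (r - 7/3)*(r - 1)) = r - 7/3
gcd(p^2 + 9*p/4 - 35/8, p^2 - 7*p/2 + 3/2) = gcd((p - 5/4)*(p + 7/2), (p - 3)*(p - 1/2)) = 1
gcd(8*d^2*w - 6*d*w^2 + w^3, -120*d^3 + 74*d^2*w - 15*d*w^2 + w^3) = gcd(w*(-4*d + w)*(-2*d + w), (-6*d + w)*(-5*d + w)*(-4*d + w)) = -4*d + w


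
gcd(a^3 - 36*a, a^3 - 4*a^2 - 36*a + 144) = a^2 - 36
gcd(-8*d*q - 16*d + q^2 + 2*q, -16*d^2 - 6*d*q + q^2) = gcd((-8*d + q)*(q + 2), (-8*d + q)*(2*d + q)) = -8*d + q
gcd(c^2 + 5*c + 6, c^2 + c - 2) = c + 2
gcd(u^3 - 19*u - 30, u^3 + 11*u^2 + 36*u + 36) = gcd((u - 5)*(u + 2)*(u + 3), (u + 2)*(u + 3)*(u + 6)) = u^2 + 5*u + 6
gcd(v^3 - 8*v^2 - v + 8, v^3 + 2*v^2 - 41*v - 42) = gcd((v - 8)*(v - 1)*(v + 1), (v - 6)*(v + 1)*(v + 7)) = v + 1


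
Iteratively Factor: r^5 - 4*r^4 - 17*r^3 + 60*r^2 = (r + 4)*(r^4 - 8*r^3 + 15*r^2) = (r - 3)*(r + 4)*(r^3 - 5*r^2) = r*(r - 3)*(r + 4)*(r^2 - 5*r) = r^2*(r - 3)*(r + 4)*(r - 5)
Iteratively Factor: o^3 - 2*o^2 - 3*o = (o + 1)*(o^2 - 3*o) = o*(o + 1)*(o - 3)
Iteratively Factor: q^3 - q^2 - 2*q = (q + 1)*(q^2 - 2*q) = q*(q + 1)*(q - 2)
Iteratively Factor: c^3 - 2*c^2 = (c - 2)*(c^2) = c*(c - 2)*(c)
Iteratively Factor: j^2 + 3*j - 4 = (j - 1)*(j + 4)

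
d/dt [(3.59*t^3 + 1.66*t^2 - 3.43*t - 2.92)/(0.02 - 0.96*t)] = (-6.8928*t^3 - 1.3782*t^2 + 0.0663999999999998*t - 2.8718)/(0.9216*t^2 - 0.0384*t + 0.0004)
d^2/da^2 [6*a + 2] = 0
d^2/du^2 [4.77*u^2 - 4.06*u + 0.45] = 9.54000000000000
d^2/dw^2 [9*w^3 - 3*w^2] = 54*w - 6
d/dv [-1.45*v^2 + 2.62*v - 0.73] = 2.62 - 2.9*v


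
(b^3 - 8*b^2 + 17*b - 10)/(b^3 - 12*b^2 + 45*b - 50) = (b - 1)/(b - 5)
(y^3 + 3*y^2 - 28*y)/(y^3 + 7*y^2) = (y - 4)/y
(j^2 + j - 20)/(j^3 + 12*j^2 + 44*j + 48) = (j^2 + j - 20)/(j^3 + 12*j^2 + 44*j + 48)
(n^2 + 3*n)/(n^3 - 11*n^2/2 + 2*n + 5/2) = 2*n*(n + 3)/(2*n^3 - 11*n^2 + 4*n + 5)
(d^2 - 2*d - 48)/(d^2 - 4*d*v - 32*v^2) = (-d^2 + 2*d + 48)/(-d^2 + 4*d*v + 32*v^2)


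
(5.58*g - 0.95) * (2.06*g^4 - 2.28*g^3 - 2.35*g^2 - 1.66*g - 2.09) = 11.4948*g^5 - 14.6794*g^4 - 10.947*g^3 - 7.0303*g^2 - 10.0852*g + 1.9855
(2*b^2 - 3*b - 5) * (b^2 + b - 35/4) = 2*b^4 - b^3 - 51*b^2/2 + 85*b/4 + 175/4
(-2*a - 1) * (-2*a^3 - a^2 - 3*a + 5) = 4*a^4 + 4*a^3 + 7*a^2 - 7*a - 5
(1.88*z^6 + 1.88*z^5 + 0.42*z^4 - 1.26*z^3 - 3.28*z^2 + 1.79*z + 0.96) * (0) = 0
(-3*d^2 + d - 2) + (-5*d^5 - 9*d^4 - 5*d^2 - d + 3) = -5*d^5 - 9*d^4 - 8*d^2 + 1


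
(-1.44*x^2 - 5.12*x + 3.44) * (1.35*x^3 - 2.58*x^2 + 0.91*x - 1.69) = -1.944*x^5 - 3.1968*x^4 + 16.5432*x^3 - 11.1008*x^2 + 11.7832*x - 5.8136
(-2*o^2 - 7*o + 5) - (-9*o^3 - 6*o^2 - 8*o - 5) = 9*o^3 + 4*o^2 + o + 10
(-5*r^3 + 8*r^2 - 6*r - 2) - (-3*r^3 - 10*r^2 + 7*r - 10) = -2*r^3 + 18*r^2 - 13*r + 8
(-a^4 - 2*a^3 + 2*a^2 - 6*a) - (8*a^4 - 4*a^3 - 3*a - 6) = -9*a^4 + 2*a^3 + 2*a^2 - 3*a + 6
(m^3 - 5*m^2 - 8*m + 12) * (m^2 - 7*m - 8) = m^5 - 12*m^4 + 19*m^3 + 108*m^2 - 20*m - 96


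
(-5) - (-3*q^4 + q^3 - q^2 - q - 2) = 3*q^4 - q^3 + q^2 + q - 3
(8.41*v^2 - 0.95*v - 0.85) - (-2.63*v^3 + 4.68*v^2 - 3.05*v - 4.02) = 2.63*v^3 + 3.73*v^2 + 2.1*v + 3.17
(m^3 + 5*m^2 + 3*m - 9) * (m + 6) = m^4 + 11*m^3 + 33*m^2 + 9*m - 54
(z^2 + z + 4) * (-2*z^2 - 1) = -2*z^4 - 2*z^3 - 9*z^2 - z - 4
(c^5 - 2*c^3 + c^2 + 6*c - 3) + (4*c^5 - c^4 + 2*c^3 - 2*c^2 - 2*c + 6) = 5*c^5 - c^4 - c^2 + 4*c + 3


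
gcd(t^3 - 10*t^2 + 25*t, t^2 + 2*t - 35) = t - 5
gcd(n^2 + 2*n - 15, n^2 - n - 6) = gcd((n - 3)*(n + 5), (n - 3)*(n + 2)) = n - 3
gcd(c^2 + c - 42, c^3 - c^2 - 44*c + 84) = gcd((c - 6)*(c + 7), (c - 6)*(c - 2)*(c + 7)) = c^2 + c - 42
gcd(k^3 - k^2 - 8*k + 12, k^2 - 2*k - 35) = 1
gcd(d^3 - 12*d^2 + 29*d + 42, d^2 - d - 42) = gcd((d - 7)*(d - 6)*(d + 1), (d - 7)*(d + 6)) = d - 7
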